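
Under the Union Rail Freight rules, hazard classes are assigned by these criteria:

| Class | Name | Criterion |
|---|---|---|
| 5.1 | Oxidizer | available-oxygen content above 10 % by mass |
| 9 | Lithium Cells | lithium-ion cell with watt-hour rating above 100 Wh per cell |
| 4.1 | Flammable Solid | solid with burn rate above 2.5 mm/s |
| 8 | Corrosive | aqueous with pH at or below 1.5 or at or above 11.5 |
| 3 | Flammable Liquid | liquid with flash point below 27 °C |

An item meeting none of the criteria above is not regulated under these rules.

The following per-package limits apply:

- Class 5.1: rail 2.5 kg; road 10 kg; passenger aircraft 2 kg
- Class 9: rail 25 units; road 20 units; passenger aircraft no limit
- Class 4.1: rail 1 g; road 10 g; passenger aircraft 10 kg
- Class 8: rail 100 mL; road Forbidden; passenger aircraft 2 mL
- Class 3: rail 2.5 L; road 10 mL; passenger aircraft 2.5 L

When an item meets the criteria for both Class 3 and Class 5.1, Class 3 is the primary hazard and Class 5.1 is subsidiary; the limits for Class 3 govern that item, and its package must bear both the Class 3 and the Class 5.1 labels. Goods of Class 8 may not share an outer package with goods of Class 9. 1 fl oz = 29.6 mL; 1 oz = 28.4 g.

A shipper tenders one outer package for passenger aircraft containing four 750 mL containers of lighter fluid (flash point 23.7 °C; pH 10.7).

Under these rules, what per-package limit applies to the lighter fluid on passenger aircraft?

2.5 L

The lighter fluid has flash point 23.7 °C, which is < 27 °C, so it is Class 3 (Flammable Liquid).
The passenger aircraft limit for Class 3 is 2.5 L.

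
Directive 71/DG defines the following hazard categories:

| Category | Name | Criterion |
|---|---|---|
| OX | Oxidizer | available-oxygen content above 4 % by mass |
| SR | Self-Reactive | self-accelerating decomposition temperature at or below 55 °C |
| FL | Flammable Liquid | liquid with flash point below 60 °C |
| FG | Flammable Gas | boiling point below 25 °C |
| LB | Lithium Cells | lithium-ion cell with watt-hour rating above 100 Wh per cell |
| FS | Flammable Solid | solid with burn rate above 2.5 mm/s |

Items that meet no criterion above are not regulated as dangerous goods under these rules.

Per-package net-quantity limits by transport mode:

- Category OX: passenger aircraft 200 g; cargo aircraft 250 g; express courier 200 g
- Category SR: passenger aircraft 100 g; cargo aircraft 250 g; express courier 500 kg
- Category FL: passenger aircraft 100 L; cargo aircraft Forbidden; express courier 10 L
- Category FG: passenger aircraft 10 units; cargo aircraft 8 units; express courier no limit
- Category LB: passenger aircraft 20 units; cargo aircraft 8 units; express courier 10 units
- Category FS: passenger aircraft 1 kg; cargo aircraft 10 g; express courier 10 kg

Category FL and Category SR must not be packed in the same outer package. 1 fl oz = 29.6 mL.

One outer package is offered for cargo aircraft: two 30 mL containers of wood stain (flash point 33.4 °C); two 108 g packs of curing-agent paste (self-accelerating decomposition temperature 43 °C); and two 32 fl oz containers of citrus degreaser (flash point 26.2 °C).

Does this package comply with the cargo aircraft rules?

No

The wood stain has flash point 33.4 °C, which is < 60 °C, so it is Category FL (Flammable Liquid).
Curing-agent paste: self-accelerating decomposition temperature 43 °C ≤ 55 °C → Category SR (Self-Reactive).
The citrus degreaser has flash point 26.2 °C, which is < 60 °C, so it is Category FL (Flammable Liquid).
Category FL net quantity: (two 30 mL containers = 60 mL) + (two 32 fl oz containers = 1894.4 mL) = 1954.4 mL.
By cargo aircraft, Category FL is Forbidden regardless of quantity.
Category SR quantity: two 108 g packs = 216 g.
216 g ≤ 250 g (cargo aircraft limit, Category SR) — within limit.
Category FL and Category SR may not share an outer package.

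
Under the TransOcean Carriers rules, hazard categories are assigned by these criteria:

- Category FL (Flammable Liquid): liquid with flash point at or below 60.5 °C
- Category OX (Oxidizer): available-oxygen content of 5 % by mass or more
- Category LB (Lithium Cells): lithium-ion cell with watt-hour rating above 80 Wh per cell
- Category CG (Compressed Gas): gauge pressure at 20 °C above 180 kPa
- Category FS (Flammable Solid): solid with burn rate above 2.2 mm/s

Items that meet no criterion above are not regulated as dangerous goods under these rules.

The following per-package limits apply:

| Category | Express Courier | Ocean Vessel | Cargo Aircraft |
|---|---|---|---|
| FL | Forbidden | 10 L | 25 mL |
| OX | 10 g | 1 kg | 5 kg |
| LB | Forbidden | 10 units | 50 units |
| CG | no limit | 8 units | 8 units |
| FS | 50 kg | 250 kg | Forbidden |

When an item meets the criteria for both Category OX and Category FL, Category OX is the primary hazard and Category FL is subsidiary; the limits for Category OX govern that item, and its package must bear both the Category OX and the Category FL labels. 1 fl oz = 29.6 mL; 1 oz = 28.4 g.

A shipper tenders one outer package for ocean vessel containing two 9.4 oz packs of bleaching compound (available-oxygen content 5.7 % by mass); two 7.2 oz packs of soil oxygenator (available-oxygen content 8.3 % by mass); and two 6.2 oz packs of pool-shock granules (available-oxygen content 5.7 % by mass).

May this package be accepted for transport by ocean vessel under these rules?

Bleaching compound: available-oxygen content 5.7 % by mass ≥ 5 % by mass → Category OX (Oxidizer).
Soil oxygenator: available-oxygen content 8.3 % by mass ≥ 5 % by mass → Category OX (Oxidizer).
With available-oxygen content 5.7 % by mass (≥ 5 % by mass), the pool-shock granules fall in Category OX.
Total Category OX: (two 9.4 oz packs = 533.92 g) + (two 7.2 oz packs = 408.96 g) + (two 6.2 oz packs = 352.16 g) = 1295.04 g.
1295.04 g exceeds the ocean vessel limit of 1 kg for Category OX.

No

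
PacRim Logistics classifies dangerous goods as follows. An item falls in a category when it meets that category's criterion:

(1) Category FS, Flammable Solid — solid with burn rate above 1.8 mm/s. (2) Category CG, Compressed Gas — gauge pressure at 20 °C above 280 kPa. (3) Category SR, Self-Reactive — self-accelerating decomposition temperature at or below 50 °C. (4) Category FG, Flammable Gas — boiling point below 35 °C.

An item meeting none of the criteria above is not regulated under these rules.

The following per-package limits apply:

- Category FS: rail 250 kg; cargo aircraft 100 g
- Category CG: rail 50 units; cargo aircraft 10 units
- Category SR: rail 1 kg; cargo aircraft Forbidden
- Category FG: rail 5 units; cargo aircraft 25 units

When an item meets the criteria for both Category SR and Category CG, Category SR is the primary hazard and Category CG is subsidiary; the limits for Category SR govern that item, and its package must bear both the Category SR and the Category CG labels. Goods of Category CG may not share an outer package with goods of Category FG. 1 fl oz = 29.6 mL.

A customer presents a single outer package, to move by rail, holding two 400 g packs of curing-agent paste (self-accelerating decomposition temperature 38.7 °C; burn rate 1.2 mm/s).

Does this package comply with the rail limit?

Self-accelerating decomposition temperature 38.7 °C meets the Category SR criterion (Self-Reactive), so the curing-agent paste is Category SR.
Category SR quantity: two 400 g packs = 800 g.
800 g is within the rail limit of 1 kg for Category SR.

Yes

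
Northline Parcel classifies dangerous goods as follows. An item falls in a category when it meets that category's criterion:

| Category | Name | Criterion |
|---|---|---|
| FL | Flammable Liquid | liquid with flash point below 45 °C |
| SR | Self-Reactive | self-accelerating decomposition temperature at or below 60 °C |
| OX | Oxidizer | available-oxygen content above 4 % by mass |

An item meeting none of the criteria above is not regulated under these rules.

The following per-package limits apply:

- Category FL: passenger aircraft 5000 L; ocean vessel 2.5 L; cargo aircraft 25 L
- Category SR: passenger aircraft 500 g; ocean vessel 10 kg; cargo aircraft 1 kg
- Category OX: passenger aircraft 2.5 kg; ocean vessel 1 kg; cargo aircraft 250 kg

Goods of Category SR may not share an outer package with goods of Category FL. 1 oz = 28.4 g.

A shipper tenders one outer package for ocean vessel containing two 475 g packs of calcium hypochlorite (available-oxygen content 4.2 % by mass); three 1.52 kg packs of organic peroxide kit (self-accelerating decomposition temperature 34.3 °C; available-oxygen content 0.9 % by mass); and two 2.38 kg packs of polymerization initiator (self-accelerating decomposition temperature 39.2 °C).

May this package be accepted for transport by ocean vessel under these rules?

Yes

With available-oxygen content 4.2 % by mass (> 4 % by mass), the calcium hypochlorite falls in Category OX.
Self-accelerating decomposition temperature 34.3 °C meets the Category SR criterion (Self-Reactive), so the organic peroxide kit is Category SR.
The polymerization initiator has self-accelerating decomposition temperature 39.2 °C, which is ≤ 60 °C, so it is Category SR (Self-Reactive).
Category SR net quantity: (three 1.52 kg packs = 4.56 kg) + (two 2.38 kg packs = 4.76 kg) = 9.32 kg.
That is within the Category SR ocean vessel limit of 10 kg.
Category OX quantity: two 475 g packs = 950 g.
950 g ≤ 1 kg (ocean vessel limit, Category OX) — within limit.
The segregation rule (Category SR with Category FL) does not apply to Category SR with Category OX.
Every hazard category is within its ocean vessel limit and no segregation rule is violated.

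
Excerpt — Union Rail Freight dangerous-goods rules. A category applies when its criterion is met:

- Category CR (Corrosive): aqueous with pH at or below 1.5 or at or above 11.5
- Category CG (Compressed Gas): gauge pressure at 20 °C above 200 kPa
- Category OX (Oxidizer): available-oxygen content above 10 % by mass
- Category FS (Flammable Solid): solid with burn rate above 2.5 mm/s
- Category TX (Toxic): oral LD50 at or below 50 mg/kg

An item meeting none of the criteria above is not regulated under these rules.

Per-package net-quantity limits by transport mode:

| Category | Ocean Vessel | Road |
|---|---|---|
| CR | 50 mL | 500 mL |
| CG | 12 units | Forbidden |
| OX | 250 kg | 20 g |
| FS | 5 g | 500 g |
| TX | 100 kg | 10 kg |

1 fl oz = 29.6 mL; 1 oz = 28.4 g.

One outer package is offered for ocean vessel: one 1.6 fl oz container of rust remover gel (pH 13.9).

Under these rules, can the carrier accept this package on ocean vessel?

Yes

The rust remover gel has pH 13.9, which is ≥ 11.5, so it is Category CR (Corrosive).
Category CR quantity: one 1.6 fl oz container = 47.36 mL.
That is within the Category CR ocean vessel limit of 50 mL.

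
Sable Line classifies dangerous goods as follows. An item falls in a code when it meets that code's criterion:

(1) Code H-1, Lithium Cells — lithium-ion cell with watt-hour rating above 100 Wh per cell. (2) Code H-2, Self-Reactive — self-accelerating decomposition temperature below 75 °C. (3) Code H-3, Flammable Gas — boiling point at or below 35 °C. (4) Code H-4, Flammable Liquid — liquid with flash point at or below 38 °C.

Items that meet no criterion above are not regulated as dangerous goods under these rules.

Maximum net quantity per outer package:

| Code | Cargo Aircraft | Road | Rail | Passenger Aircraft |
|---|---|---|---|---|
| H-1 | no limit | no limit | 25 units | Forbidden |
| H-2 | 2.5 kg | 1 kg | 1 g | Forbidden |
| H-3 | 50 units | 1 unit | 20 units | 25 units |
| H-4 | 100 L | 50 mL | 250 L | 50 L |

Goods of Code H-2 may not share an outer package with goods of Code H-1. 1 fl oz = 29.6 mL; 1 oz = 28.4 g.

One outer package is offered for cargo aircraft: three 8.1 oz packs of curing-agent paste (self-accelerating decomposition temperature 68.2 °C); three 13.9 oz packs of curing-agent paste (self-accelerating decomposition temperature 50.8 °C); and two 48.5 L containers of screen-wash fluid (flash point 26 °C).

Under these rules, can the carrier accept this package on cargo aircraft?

Curing-agent paste: self-accelerating decomposition temperature 68.2 °C < 75 °C → Code H-2 (Self-Reactive).
Self-accelerating decomposition temperature 50.8 °C meets the Code H-2 criterion (Self-Reactive), so the curing-agent paste is Code H-2.
Flash point 26 °C meets the Code H-4 criterion (Flammable Liquid), so the screen-wash fluid is Code H-4.
Total Code H-2: (three 8.1 oz packs = 690.12 g) + (three 13.9 oz packs = 1184.28 g) = 1874.4 g.
1874.4 g ≤ 2.5 kg (cargo aircraft limit, Code H-2) — within limit.
Code H-4 quantity: two 48.5 L containers = 97 L.
97 L ≤ 100 L (cargo aircraft limit, Code H-4) — within limit.
The segregation rule (Code H-2 with Code H-1) does not apply to Code H-2 with Code H-4.
Every hazard code is within its cargo aircraft limit and no segregation rule is violated.

Yes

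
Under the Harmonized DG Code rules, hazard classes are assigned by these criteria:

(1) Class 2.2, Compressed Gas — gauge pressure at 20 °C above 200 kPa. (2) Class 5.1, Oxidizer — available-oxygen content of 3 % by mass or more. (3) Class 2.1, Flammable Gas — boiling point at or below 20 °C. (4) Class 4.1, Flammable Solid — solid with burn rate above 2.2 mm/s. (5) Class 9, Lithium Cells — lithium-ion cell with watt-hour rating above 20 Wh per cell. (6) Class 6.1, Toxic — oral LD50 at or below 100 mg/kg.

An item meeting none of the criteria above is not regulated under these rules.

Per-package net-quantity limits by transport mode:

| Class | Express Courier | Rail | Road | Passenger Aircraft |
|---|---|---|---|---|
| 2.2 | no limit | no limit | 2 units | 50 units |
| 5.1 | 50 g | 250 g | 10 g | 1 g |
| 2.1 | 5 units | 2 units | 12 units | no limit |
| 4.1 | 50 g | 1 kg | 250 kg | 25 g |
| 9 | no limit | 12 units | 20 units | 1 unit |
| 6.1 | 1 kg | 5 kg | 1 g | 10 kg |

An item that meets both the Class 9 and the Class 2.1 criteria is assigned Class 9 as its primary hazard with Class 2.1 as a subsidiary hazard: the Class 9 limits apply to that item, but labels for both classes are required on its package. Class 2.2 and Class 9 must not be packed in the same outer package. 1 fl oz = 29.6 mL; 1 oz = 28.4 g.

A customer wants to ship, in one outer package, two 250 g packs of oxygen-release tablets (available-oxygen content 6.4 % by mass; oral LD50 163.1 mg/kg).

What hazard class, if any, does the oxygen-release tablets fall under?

Class 5.1

Oxygen-release tablets: available-oxygen content 6.4 % by mass ≥ 3 % by mass → Class 5.1 (Oxidizer).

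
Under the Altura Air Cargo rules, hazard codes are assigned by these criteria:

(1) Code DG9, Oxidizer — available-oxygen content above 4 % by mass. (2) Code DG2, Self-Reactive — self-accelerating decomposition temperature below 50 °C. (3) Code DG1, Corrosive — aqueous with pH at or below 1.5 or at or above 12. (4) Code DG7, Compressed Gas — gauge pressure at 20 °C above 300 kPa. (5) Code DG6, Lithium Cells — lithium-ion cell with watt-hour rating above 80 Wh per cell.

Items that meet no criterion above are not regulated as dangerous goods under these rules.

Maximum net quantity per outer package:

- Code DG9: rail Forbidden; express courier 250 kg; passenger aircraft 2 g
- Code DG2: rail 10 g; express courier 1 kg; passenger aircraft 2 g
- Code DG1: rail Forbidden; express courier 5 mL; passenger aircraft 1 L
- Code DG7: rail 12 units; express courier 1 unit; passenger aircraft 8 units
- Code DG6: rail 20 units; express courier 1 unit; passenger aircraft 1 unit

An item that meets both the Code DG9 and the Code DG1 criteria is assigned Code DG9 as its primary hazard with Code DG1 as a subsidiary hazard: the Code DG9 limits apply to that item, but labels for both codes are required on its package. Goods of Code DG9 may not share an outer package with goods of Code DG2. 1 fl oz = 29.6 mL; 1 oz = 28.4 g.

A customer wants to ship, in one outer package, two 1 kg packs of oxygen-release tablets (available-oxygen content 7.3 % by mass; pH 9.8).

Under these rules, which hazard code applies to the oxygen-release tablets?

Code DG9

The oxygen-release tablets have available-oxygen content 7.3 % by mass, which is > 4 % by mass, so they are Code DG9 (Oxidizer).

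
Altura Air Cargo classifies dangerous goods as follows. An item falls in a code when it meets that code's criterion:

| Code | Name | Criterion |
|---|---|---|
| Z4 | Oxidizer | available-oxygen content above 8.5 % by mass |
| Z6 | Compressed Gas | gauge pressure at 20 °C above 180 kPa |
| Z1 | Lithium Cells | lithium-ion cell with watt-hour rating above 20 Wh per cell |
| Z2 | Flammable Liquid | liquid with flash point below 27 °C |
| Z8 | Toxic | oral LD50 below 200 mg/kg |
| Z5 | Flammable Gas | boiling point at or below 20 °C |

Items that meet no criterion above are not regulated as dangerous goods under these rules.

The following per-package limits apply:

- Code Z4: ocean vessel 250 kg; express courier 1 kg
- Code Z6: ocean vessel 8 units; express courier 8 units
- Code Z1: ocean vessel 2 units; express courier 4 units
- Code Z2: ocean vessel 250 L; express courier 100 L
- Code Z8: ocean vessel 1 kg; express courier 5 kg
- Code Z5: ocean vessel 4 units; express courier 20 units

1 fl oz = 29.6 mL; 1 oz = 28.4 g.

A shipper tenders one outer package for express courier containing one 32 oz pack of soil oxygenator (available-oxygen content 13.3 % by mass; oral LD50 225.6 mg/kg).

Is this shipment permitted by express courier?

Soil oxygenator: available-oxygen content 13.3 % by mass > 8.5 % by mass → Code Z4 (Oxidizer).
Code Z4 quantity: one 32 oz pack = 908.8 g.
908.8 g is within the express courier limit of 1 kg for Code Z4.

Yes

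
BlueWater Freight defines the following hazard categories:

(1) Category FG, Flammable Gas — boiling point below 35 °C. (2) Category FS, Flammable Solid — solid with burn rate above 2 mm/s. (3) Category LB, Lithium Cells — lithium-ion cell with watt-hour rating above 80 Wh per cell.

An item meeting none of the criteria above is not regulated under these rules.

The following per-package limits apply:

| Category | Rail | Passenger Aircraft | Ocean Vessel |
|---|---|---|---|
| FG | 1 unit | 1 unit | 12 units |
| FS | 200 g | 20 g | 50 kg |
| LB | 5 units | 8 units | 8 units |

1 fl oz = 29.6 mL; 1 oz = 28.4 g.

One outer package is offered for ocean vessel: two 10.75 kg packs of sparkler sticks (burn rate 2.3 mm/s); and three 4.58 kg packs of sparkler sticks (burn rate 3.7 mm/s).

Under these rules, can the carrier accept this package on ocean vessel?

Yes

The sparkler sticks have burn rate 2.3 mm/s, which is > 2 mm/s, so they are Category FS (Flammable Solid).
Sparkler sticks: burn rate 3.7 mm/s > 2 mm/s → Category FS (Flammable Solid).
Category FS net quantity: (two 10.75 kg packs = 21.5 kg) + (three 4.58 kg packs = 13.74 kg) = 35.24 kg.
35.24 kg is within the ocean vessel limit of 50 kg for Category FS.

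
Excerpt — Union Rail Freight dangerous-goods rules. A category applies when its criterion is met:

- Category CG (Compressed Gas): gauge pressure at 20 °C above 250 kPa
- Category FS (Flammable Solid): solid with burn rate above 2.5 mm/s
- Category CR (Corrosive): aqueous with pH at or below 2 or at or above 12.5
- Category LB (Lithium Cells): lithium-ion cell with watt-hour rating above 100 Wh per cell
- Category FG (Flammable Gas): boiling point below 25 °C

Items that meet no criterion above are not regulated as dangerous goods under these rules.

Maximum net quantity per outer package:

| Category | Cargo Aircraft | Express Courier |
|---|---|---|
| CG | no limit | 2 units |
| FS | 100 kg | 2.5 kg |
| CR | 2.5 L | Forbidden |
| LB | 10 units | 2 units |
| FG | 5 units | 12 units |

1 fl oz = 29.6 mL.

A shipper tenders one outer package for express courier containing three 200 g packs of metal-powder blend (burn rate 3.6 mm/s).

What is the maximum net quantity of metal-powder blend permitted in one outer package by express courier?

2.5 kg

Metal-powder blend: burn rate 3.6 mm/s > 2.5 mm/s → Category FS (Flammable Solid).
The express courier limit for Category FS is 2.5 kg.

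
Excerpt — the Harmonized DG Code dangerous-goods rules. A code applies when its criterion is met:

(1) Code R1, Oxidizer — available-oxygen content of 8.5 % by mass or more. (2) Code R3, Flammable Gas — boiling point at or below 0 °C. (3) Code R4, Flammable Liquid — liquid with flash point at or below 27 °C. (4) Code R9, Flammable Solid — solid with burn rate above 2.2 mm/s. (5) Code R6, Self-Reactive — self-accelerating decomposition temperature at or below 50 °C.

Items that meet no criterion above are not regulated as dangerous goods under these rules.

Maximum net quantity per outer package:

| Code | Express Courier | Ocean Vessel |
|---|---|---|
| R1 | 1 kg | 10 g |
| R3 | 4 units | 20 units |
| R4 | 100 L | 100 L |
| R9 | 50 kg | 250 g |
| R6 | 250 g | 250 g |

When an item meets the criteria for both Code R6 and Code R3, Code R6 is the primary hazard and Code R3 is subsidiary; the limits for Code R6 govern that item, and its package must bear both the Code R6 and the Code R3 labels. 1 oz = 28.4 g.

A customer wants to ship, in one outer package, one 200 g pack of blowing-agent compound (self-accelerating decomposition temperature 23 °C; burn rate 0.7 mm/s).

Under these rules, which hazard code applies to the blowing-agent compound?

Code R6

With self-accelerating decomposition temperature 23 °C (≤ 50 °C), the blowing-agent compound falls in Code R6.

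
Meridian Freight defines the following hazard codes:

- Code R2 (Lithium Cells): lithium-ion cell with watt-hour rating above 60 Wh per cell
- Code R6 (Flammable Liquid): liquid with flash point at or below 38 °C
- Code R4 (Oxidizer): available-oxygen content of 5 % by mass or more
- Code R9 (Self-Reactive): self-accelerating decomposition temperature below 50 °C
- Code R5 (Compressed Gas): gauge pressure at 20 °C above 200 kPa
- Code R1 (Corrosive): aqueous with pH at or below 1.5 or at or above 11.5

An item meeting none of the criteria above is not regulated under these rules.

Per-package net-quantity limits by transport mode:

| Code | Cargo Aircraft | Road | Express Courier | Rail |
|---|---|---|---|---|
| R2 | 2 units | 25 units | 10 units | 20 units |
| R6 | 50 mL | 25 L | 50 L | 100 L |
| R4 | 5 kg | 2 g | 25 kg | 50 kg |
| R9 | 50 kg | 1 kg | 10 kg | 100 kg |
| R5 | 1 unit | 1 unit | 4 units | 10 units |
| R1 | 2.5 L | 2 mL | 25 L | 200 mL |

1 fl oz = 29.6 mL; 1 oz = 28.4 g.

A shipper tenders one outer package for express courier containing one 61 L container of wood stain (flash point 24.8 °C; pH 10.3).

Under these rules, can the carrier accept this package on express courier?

The wood stain has flash point 24.8 °C, which is ≤ 38 °C, so it is Code R6 (Flammable Liquid).
Code R6 quantity: 61 L.
That exceeds the Code R6 express courier limit of 50 L.

No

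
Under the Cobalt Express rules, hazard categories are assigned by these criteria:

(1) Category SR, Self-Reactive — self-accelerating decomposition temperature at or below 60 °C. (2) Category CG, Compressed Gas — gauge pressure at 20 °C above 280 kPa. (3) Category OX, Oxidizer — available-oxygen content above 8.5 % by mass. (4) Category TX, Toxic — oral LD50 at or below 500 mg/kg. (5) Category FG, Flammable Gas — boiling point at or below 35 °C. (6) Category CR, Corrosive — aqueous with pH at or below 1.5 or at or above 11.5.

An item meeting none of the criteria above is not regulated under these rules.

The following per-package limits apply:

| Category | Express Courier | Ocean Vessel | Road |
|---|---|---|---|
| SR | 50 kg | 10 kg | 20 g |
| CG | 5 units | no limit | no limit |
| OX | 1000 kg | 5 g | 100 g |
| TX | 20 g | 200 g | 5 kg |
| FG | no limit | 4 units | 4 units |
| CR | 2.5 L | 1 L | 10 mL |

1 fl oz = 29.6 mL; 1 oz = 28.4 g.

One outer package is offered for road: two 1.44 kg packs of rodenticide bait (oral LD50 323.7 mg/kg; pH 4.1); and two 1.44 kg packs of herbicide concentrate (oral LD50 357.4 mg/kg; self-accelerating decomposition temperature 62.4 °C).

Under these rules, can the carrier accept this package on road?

No

The rodenticide bait has oral LD50 323.7 mg/kg, which is ≤ 500 mg/kg, so it is Category TX (Toxic).
Oral LD50 357.4 mg/kg meets the Category TX criterion (Toxic), so the herbicide concentrate is Category TX.
Category TX net quantity: (two 1.44 kg packs = 2.88 kg) + (two 1.44 kg packs = 2.88 kg) = 5.76 kg.
That exceeds the Category TX road limit of 5 kg.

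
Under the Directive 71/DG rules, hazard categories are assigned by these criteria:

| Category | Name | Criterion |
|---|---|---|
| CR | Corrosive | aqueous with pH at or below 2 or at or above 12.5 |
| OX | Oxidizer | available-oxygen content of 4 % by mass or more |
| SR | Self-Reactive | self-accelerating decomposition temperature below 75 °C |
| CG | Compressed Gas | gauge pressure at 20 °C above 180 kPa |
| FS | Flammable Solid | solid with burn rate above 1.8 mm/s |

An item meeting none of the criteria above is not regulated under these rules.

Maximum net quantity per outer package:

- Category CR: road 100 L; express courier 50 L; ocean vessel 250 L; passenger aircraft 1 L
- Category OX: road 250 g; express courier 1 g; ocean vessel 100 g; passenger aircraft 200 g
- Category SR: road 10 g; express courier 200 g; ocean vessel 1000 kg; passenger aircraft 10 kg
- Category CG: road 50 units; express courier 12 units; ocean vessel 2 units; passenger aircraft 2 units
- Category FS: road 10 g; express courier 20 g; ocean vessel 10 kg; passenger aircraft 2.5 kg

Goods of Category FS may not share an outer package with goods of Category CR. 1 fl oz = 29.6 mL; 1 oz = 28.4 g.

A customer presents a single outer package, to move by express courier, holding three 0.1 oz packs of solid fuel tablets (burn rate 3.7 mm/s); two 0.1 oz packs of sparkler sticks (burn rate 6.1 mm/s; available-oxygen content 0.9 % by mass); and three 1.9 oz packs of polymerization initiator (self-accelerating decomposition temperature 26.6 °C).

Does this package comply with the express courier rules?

With burn rate 3.7 mm/s (> 1.8 mm/s), the solid fuel tablets fall in Category FS.
Burn rate 6.1 mm/s meets the Category FS criterion (Flammable Solid), so the sparkler sticks are Category FS.
Polymerization initiator: self-accelerating decomposition temperature 26.6 °C < 75 °C → Category SR (Self-Reactive).
Total Category FS: (three 0.1 oz packs = 8.52 g) + (two 0.1 oz packs = 5.68 g) = 14.2 g.
That is within the Category FS express courier limit of 20 g.
Category SR quantity: three 1.9 oz packs = 161.88 g.
That is within the Category SR express courier limit of 200 g.
The segregation rule (Category FS with Category CR) does not apply to Category FS with Category SR.
Every hazard category is within its express courier limit and no segregation rule is violated.

Yes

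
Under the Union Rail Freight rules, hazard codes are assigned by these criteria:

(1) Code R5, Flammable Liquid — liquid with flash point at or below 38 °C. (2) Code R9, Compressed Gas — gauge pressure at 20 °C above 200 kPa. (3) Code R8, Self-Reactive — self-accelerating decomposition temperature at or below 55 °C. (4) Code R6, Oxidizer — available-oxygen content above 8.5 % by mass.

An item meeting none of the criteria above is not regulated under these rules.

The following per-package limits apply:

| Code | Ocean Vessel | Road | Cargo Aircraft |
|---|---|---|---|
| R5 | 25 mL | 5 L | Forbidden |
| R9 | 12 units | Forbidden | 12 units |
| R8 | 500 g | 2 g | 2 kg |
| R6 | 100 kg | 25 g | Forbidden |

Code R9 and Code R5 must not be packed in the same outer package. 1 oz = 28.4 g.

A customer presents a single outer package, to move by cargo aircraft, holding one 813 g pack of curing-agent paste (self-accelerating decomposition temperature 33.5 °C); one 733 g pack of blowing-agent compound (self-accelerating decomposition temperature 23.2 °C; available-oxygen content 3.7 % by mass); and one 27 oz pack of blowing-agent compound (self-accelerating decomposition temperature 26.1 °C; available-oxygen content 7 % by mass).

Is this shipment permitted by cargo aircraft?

No

With self-accelerating decomposition temperature 33.5 °C (≤ 55 °C), the curing-agent paste falls in Code R8.
The blowing-agent compound has self-accelerating decomposition temperature 23.2 °C, which is ≤ 55 °C, so it is Code R8 (Self-Reactive).
The blowing-agent compound has self-accelerating decomposition temperature 26.1 °C, which is ≤ 55 °C, so it is Code R8 (Self-Reactive).
Code R8 net quantity: 813 g + 733 g + (one 27 oz pack = 766.8 g) = 2312.8 g.
That exceeds the Code R8 cargo aircraft limit of 2 kg.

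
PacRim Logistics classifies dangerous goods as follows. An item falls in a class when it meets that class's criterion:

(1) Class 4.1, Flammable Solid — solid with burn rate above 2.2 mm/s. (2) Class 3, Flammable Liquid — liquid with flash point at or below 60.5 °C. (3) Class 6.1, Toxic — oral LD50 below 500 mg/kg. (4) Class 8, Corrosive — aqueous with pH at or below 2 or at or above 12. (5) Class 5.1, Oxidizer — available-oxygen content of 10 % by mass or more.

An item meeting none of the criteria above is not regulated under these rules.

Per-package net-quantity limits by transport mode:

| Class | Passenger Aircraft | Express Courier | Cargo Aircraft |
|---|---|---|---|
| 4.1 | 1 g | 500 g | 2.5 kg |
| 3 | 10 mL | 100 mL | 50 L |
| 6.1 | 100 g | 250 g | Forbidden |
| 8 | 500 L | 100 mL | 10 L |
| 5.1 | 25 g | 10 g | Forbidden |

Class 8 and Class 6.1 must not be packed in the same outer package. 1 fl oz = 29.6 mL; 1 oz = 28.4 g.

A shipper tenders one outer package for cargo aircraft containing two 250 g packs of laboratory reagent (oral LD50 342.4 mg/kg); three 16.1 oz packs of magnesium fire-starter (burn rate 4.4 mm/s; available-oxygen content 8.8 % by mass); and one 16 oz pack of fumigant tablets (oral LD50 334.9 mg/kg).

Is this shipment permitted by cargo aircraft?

No

Laboratory reagent: oral LD50 342.4 mg/kg < 500 mg/kg → Class 6.1 (Toxic).
Burn rate 4.4 mm/s meets the Class 4.1 criterion (Flammable Solid), so the magnesium fire-starter is Class 4.1.
The fumigant tablets have oral LD50 334.9 mg/kg, which is < 500 mg/kg, so they are Class 6.1 (Toxic).
Total Class 6.1: (two 250 g packs = 500 g) + (one 16 oz pack = 454.4 g) = 954.4 g.
Class 6.1 is Forbidden by cargo aircraft.
Class 4.1 quantity: three 16.1 oz packs = 1371.72 g.
1371.72 g is within the cargo aircraft limit of 2.5 kg for Class 4.1.
The segregation rule (Class 8 with Class 6.1) does not apply to Class 6.1 with Class 4.1.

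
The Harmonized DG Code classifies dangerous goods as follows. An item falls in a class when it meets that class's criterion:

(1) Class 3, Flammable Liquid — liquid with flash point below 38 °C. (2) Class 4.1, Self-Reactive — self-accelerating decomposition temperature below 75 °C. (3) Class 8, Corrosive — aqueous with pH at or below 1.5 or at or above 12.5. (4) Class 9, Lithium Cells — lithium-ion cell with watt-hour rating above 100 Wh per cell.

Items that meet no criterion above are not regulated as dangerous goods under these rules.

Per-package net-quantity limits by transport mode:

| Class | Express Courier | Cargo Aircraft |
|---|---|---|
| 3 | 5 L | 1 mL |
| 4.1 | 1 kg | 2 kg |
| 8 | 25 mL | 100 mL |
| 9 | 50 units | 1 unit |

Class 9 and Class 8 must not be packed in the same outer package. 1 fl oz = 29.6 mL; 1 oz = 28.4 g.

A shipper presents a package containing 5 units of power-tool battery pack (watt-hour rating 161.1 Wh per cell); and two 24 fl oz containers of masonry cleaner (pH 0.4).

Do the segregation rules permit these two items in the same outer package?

No

With watt-hour rating 161.1 Wh per cell (> 100 Wh per cell), the power-tool battery pack falls in Class 9.
pH 0.4 meets the Class 8 criterion (Corrosive), so the masonry cleaner is Class 8.
Class 9 and Class 8 may not share an outer package.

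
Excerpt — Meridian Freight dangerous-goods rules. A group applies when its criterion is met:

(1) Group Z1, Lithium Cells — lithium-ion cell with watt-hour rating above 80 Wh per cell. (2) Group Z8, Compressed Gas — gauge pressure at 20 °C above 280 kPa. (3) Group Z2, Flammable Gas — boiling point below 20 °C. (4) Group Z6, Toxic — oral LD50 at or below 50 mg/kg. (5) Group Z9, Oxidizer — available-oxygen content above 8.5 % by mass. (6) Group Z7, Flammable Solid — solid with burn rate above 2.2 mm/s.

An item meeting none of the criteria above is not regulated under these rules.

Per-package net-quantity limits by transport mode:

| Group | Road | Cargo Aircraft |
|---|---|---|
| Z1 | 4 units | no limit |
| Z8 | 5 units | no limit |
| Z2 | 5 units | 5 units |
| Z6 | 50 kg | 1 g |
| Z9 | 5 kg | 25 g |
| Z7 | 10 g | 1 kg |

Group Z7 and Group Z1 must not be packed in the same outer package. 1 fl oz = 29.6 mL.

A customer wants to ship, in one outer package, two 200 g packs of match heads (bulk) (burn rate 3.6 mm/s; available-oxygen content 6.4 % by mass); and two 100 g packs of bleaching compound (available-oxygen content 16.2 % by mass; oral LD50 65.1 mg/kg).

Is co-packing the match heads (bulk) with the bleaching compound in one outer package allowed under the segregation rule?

Yes

The match heads (bulk) have burn rate 3.6 mm/s, which is > 2.2 mm/s, so they are Group Z7 (Flammable Solid).
The bleaching compound has available-oxygen content 16.2 % by mass, which is > 8.5 % by mass, so it is Group Z9 (Oxidizer).
No segregation rule bars Group Z7 with Group Z9.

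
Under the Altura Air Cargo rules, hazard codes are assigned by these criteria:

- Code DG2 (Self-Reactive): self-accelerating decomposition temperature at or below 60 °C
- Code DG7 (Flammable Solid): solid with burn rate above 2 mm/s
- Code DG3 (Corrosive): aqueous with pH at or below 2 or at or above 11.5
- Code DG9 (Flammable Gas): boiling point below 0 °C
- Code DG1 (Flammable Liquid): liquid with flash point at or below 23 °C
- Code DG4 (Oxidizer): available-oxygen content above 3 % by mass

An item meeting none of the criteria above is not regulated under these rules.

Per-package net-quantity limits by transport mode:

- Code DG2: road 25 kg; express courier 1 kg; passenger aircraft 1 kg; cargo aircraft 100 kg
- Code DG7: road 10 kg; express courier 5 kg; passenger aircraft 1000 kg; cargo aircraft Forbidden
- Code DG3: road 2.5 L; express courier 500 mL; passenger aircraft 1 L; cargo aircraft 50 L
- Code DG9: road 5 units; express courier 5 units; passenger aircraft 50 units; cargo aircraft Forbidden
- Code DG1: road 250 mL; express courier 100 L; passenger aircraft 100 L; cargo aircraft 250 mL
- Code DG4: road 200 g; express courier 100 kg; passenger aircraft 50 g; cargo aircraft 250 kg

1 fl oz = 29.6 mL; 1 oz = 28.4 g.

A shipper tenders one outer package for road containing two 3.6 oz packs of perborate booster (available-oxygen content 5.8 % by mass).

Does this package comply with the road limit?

Perborate booster: available-oxygen content 5.8 % by mass > 3 % by mass → Code DG4 (Oxidizer).
Code DG4 quantity: two 3.6 oz packs = 204.48 g.
204.48 g > 200 g (road limit, Code DG4) — over the limit.

No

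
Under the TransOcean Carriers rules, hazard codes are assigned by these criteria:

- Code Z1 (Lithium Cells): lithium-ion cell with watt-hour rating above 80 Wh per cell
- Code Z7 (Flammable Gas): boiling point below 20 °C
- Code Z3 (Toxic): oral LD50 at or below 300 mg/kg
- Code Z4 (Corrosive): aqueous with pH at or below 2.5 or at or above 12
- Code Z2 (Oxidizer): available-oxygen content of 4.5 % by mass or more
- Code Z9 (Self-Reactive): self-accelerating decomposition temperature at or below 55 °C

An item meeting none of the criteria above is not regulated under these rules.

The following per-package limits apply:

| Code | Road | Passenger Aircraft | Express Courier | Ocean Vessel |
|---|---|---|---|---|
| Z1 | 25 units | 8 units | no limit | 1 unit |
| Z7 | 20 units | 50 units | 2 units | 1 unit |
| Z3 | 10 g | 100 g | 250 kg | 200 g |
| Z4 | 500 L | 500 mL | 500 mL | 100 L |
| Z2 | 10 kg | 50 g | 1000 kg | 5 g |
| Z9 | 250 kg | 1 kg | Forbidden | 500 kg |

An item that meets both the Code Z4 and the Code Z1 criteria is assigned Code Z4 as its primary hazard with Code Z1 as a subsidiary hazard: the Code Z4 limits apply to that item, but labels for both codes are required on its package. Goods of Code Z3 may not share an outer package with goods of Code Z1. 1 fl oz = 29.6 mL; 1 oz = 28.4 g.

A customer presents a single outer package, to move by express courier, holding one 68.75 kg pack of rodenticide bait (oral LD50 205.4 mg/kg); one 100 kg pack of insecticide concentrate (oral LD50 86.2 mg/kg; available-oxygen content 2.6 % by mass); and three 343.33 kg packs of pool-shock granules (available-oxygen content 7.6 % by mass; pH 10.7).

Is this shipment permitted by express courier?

No

The rodenticide bait has oral LD50 205.4 mg/kg, which is ≤ 300 mg/kg, so it is Code Z3 (Toxic).
The insecticide concentrate has oral LD50 86.2 mg/kg, which is ≤ 300 mg/kg, so it is Code Z3 (Toxic).
The pool-shock granules have available-oxygen content 7.6 % by mass, which is ≥ 4.5 % by mass, so they are Code Z2 (Oxidizer).
Code Z3 net quantity: 68.75 kg + 100 kg = 168.75 kg.
That is within the Code Z3 express courier limit of 250 kg.
Code Z2 quantity: three 343.33 kg packs = 1029.99 kg.
1029.99 kg > 1000 kg (express courier limit, Code Z2) — over the limit.
The segregation rule (Code Z3 with Code Z1) does not apply to Code Z3 with Code Z2.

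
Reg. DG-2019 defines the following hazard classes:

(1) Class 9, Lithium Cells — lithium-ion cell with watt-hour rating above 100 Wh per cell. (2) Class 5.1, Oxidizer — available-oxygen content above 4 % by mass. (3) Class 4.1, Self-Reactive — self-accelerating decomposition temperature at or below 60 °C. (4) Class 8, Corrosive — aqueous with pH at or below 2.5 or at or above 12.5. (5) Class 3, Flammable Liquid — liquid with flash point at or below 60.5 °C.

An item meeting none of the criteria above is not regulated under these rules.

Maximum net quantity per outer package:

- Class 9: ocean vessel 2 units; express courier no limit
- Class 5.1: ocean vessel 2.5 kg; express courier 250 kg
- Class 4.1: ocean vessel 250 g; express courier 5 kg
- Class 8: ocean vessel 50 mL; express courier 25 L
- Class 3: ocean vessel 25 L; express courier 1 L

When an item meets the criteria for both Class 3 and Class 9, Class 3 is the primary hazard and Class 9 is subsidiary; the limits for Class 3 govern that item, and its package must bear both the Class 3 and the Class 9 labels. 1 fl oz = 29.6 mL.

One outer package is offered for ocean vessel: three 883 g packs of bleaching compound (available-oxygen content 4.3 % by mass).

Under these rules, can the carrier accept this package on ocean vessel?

No

The bleaching compound has available-oxygen content 4.3 % by mass, which is > 4 % by mass, so it is Class 5.1 (Oxidizer).
Class 5.1 quantity: three 883 g packs = 2.649 kg.
2.649 kg exceeds the ocean vessel limit of 2.5 kg for Class 5.1.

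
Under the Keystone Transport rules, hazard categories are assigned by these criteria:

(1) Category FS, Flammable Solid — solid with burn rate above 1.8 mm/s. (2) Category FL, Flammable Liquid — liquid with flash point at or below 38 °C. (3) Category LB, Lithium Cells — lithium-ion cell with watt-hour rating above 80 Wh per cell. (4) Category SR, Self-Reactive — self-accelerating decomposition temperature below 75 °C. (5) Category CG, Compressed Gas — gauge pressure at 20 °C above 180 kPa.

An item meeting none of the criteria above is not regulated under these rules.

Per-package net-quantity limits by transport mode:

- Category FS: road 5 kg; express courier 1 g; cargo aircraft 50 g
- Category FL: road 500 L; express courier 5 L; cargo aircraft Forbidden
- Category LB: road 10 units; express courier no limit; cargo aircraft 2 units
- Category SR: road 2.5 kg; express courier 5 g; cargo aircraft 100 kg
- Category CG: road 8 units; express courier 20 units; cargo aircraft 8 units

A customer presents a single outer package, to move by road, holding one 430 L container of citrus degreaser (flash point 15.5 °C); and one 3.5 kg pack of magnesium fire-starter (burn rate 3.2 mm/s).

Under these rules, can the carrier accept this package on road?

With flash point 15.5 °C (≤ 38 °C), the citrus degreaser falls in Category FL.
The magnesium fire-starter has burn rate 3.2 mm/s, which is > 1.8 mm/s, so it is Category FS (Flammable Solid).
Category FL quantity: 430 L.
430 L is within the road limit of 500 L for Category FL.
Category FS quantity: 3.5 kg.
3.5 kg is within the road limit of 5 kg for Category FS.
Every hazard category is within its road limit and no segregation rule is violated.

Yes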